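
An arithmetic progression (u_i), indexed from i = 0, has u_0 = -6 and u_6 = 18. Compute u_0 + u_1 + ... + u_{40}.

Common difference d = (18 - (-6)) / (6 - 0) = 4.
u_i = -6 + (i - 0)·4.
u_{40} = 154; S = 41·(-6 + 154)/2 = 3034.

3034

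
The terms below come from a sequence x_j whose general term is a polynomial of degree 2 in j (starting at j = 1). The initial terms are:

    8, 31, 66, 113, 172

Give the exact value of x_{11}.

778

1st diffs: 23, 35, 47, 59.
2nd diffs: 12, 12, 12 (constant).
So x_j = 6j^2 + 5j - 3.
Evaluating at j = 11 gives x_{11} = 778.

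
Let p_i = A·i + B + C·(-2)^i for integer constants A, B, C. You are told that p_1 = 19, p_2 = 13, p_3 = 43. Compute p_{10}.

-1979

At i = 1, 2, 3: A + B - 2C = 19; 2A + B + 4C = 13; 3A + B - 8C = 43.
Subtracting the first from the second: A + 6C = -6.
Subtracting the second from the third: A - 12C = 30.
Solving: C = -2, A = 6, then B = 9.
So p_i = 6·i + 9 + (-2)·(-2)^i; at i=10 this is -1979.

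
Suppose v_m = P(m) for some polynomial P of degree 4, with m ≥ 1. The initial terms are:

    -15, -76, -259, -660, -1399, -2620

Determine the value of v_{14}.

1st diffs: -61, -183, -401, -739, -1221.
2nd diffs: -122, -218, -338, -482.
3rd diffs: -96, -120, -144.
4th diffs: -24, -24 (constant).
Newton forward-difference form: v_m = -15 + (-61)·C(m-1,1) + (-122)·C(m-1,2) + (-96)·C(m-1,3) + (-24)·C(m-1,4).
At m = 14: m-1 = 13, so v_{14} = -15 - 793 - 9516 - 27456 - 17160 = -54940.

-54940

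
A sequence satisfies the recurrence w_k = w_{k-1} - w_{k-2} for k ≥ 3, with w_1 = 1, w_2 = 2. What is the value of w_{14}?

w_3 = 1, w_4 = -1, w_5 = -2, …, w_{11} = -2, w_{12} = -1, w_{13} = 1, w_{14} = 2.

2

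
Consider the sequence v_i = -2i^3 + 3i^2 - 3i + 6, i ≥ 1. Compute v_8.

v_8 = -2·8^3 + 3·8^2 - 3·8 + 6 = -850.

-850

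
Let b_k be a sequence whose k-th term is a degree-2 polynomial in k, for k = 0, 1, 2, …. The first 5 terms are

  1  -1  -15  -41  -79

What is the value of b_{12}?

1st diffs: -2, -14, -26, -38.
2nd diffs: -12, -12, -12 (constant).
Newton forward-difference form: b_k = 1 + (-2)·C(k,1) + (-12)·C(k,2).
At k = 12: k = 12, so b_{12} = 1 - 24 - 792 = -815.

-815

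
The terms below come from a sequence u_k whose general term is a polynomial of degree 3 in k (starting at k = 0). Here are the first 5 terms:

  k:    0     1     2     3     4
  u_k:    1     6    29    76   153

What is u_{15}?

4696

1st diffs: 5, 23, 47, 77.
2nd diffs: 18, 24, 30.
3rd diffs: 6, 6 (constant).
So u_k = k^3 + 6k^2 - 2k + 1.
Evaluating at k = 15 gives u_{15} = 4696.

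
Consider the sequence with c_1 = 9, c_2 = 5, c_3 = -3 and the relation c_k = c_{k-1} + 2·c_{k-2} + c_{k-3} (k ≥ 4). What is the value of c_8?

Step forward from the initial values:
c_4 = 16; c_5 = 15; c_6 = 44; c_7 = 90; c_8 = 193.

193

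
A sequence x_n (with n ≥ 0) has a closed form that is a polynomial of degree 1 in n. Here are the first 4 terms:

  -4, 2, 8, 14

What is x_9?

50

1st diffs: 6, 6, 6 (constant).
So x_n = 6n - 4.
Evaluating at n = 9 gives x_9 = 50.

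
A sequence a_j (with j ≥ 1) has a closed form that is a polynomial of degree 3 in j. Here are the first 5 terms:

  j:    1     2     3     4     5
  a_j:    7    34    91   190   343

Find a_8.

1246

1st diffs: 27, 57, 99, 153.
2nd diffs: 30, 42, 54.
3rd diffs: 12, 12 (constant).
Newton forward-difference form: a_j = 7 + 27·C(j-1,1) + 30·C(j-1,2) + 12·C(j-1,3).
At j = 8: j-1 = 7, so a_8 = 7 + 189 + 630 + 420 = 1246.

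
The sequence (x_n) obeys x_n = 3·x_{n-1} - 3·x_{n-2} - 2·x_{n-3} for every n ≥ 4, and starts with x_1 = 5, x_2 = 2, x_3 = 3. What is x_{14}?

-12562

Applying the relation repeatedly:
x_4 = -7; x_5 = -34; x_6 = -87; …; x_{11} = 3782; x_{12} = 6321; x_{13} = 4655; x_{14} = -12562.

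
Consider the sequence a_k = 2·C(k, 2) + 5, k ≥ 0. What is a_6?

C(6, 2) = 15, so a_6 = 35.

35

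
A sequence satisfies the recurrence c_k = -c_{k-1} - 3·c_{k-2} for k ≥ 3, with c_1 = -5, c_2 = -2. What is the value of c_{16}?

Compute successive terms:
c_3 = 17  c_4 = -11  c_5 = -40  …  c_{13} = 4115  c_{14} = -1202  c_{15} = -11143  c_{16} = 14749.

14749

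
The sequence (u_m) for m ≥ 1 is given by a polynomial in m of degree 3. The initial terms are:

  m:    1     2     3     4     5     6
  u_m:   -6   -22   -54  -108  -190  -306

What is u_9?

1st diffs: -16, -32, -54, -82, -116.
2nd diffs: -16, -22, -28, -34.
3rd diffs: -6, -6, -6 (constant).
Newton forward-difference form: u_m = -6 + (-16)·C(m-1,1) + (-16)·C(m-1,2) + (-6)·C(m-1,3).
At m = 9: m-1 = 8, so u_9 = -6 - 128 - 448 - 336 = -918.

-918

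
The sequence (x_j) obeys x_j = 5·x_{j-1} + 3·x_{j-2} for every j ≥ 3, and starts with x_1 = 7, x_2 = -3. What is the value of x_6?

678

Iterate the recurrence:
x_3 = 6; x_4 = 21; x_5 = 123; x_6 = 678.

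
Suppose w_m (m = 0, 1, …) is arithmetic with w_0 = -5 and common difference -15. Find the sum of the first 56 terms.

w_m = -5 + (m - 0)·(-15).
w_{55} = -830; S = 56·(-5 + (-830))/2 = -23380.

-23380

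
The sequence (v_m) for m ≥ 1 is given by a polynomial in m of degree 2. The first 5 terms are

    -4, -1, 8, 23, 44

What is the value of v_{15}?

584

1st diffs: 3, 9, 15, 21.
2nd diffs: 6, 6, 6 (constant).
Newton forward-difference form: v_m = -4 + 3·C(m-1,1) + 6·C(m-1,2).
At m = 15: m-1 = 14, so v_{15} = -4 + 42 + 546 = 584.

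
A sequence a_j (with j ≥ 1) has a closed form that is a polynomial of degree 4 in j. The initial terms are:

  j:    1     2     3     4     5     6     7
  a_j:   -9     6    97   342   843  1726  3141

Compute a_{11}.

1st diffs: 15, 91, 245, 501, 883, 1415.
2nd diffs: 76, 154, 256, 382, 532.
3rd diffs: 78, 102, 126, 150.
4th diffs: 24, 24, 24 (constant).
So a_j = j^4 + 3j^3 - 5j^2 - 6j - 2.
Evaluating at j = 11 gives a_{11} = 17961.

17961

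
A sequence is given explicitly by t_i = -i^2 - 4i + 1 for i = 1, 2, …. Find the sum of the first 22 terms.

-4785

Over i = 1..22: Σi = 253, Σi² = 3795.
Total = (-1)·3795 + (-4)·253 + (1)·22 = -4785.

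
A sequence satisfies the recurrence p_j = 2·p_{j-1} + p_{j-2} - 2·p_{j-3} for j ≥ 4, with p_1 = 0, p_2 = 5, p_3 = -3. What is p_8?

-121

Iterate the recurrence:
p_4 = -1;  p_5 = -15;  p_6 = -25;  p_7 = -63;  p_8 = -121.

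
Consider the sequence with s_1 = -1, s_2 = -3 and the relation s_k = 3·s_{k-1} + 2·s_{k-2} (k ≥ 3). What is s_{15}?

-45642179

Iterate the recurrence:
s_3 = -11; s_4 = -39; s_5 = -139; …; s_{12} = -1010295; s_{13} = -3598219; s_{14} = -12815247; s_{15} = -45642179.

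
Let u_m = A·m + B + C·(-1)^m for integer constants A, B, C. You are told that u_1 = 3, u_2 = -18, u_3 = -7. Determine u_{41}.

-197

Plug in m = 1, 2, 3: A + B - C = 3; 2A + B + C = -18; 3A + B - C = -7.
Subtracting the first from the second: A + 2C = -21.
Subtracting the second from the third: A - 2C = 11.
Solving: C = -8, A = -5, then B = 0.
Therefore u_{41} = -205 + 0 + (-8)·(-1) = -197.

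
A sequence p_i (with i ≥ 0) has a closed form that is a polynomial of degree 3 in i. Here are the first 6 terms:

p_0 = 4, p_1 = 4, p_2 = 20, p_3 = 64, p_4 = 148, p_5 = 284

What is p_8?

1124

1st diffs: 0, 16, 44, 84, 136.
2nd diffs: 16, 28, 40, 52.
3rd diffs: 12, 12, 12 (constant).
Newton forward-difference form: p_i = 4 + 16·C(i,2) + 12·C(i,3).
At i = 8: i = 8, so p_8 = 4 + 448 + 672 = 1124.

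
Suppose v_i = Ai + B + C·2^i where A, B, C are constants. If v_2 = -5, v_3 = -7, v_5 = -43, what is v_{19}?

-1048471

The three given values yield: 2A + B + 4C = -5; 3A + B + 8C = -7; 5A + B + 32C = -43.
Subtracting the first from the second: A + 4C = -2.
Subtracting the second from the third: 2A + 24C = -36.
Solving: C = -2, A = 6, then B = -9.
Therefore v_{19} = 114 + (-9) + (-2)·524288 = -1048471.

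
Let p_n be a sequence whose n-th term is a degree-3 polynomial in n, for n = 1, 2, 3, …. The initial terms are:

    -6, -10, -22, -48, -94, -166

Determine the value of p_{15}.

1st diffs: -4, -12, -26, -46, -72.
2nd diffs: -8, -14, -20, -26.
3rd diffs: -6, -6, -6 (constant).
So p_n = -n^3 + 2n^2 - 3n - 4.
Evaluating at n = 15 gives p_{15} = -2974.

-2974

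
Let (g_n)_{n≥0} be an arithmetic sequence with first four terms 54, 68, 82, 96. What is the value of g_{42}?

Common difference d = 14.
g_n = 54 + (n - 0)·14.
g_{42} = 54 + 42·14 = 642.

642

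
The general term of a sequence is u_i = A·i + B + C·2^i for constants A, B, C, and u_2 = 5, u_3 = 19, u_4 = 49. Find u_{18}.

The three given values yield: 2A + B + 4C = 5; 3A + B + 8C = 19; 4A + B + 16C = 49.
Subtracting the first from the second: A + 4C = 14.
Subtracting the second from the third: A + 8C = 30.
Solving: C = 4, A = -2, then B = -7.
Therefore u_{18} = -36 + (-7) + 4·262144 = 1048533.

1048533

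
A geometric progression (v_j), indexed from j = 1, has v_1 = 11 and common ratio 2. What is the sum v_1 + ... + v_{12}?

45045

v_j = 11·2^(j-1).
S = 11·(2^12 - 1)/(2 - 1) = 11·(4096 - 1)/(1) = 45045.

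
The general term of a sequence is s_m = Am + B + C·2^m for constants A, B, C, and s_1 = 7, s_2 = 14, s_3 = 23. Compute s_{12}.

The three given values yield: A + B + 2C = 7; 2A + B + 4C = 14; 3A + B + 8C = 23.
Subtracting the first from the second: A + 2C = 7.
Subtracting the second from the third: A + 4C = 9.
Solving: C = 1, A = 5, then B = 0.
So s_m = 5·m + 0 + 1·2^m; at m=12 this is 4156.

4156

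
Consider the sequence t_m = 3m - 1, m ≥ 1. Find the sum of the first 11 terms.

Over m = 1..11: Σm = 66.
Total = (3)·66 + (-1)·11 = 187.

187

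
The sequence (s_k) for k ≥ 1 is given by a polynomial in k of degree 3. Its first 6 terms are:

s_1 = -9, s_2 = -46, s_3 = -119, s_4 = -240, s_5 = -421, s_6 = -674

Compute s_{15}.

1st diffs: -37, -73, -121, -181, -253.
2nd diffs: -36, -48, -60, -72.
3rd diffs: -12, -12, -12 (constant).
Newton forward-difference form: s_k = -9 + (-37)·C(k-1,1) + (-36)·C(k-1,2) + (-12)·C(k-1,3).
At k = 15: k-1 = 14, so s_{15} = -9 - 518 - 3276 - 4368 = -8171.

-8171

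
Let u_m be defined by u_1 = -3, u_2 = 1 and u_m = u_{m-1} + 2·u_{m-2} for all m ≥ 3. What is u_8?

u_3 = -5  u_4 = -3  u_5 = -13  u_6 = -19  u_7 = -45  u_8 = -83.
(Characteristic roots are 2 and -1.)

-83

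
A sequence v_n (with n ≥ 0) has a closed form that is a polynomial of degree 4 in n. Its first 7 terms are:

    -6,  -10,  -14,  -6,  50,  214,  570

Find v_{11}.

9850

1st diffs: -4, -4, 8, 56, 164, 356.
2nd diffs: 0, 12, 48, 108, 192.
3rd diffs: 12, 36, 60, 84.
4th diffs: 24, 24, 24 (constant).
So v_n = n^4 - 4n^3 + 5n^2 - 6n - 6.
Evaluating at n = 11 gives v_{11} = 9850.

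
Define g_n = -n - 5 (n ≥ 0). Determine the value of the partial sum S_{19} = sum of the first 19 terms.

Over n = 0..18: Σn = 171.
Total = (-1)·171 + (-5)·19 = -266.

-266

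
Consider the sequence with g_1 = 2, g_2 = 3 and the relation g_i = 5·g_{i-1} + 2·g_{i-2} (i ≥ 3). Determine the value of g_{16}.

Compute successive terms:
g_3 = 19;  g_4 = 101;  g_5 = 543;  …;  g_{13} = 376746383;  g_{14} = 2023987557;  g_{15} = 10873430551;  g_{16} = 58415127869.

58415127869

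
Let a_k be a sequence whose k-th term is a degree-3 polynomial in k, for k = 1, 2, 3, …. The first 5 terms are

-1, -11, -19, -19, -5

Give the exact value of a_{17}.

1st diffs: -10, -8, 0, 14.
2nd diffs: 2, 8, 14.
3rd diffs: 6, 6 (constant).
Newton forward-difference form: a_k = -1 + (-10)·C(k-1,1) + 2·C(k-1,2) + 6·C(k-1,3).
At k = 17: k-1 = 16, so a_{17} = -1 - 160 + 240 + 3360 = 3439.

3439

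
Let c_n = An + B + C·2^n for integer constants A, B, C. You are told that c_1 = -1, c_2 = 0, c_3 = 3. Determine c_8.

246

The three given values yield: A + B + 2C = -1; 2A + B + 4C = 0; 3A + B + 8C = 3.
Subtracting the first from the second: A + 2C = 1.
Subtracting the second from the third: A + 4C = 3.
Solving: C = 1, A = -1, then B = -2.
Therefore c_8 = -8 + (-2) + 1·256 = 246.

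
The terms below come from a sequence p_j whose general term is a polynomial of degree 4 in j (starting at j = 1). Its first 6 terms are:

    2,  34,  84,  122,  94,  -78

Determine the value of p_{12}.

-11526

1st diffs: 32, 50, 38, -28, -172.
2nd diffs: 18, -12, -66, -144.
3rd diffs: -30, -54, -78.
4th diffs: -24, -24 (constant).
So p_j = -j^4 + 5j^3 + 4j^2 - 6.
Evaluating at j = 12 gives p_{12} = -11526.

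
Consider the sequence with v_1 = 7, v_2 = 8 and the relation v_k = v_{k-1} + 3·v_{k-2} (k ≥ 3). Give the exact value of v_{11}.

19940

Step forward from the initial values:
v_3 = 29, v_4 = 53, v_5 = 140, v_6 = 299, v_7 = 719, v_8 = 1616, v_9 = 3773, v_{10} = 8621, v_{11} = 19940.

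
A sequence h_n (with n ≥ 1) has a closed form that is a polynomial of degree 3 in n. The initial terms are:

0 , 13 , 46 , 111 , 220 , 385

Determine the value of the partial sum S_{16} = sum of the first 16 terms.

1st diffs: 13, 33, 65, 109, 165.
2nd diffs: 20, 32, 44, 56.
3rd diffs: 12, 12, 12 (constant).
Newton forward-difference form: h_n = 13·C(n-1,1) + 20·C(n-1,2) + 12·C(n-1,3).
Continuing: …, 618, 931, 1336, 1845, …, h_{16} = 7755.
Summing n = 1..16 (16 terms) gives 34600.

34600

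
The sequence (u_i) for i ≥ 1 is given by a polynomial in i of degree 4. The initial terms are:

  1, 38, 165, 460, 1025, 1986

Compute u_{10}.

1st diffs: 37, 127, 295, 565, 961.
2nd diffs: 90, 168, 270, 396.
3rd diffs: 78, 102, 126.
4th diffs: 24, 24 (constant).
Newton forward-difference form: u_i = 1 + 37·C(i-1,1) + 90·C(i-1,2) + 78·C(i-1,3) + 24·C(i-1,4).
At i = 10: i-1 = 9, so u_{10} = 1 + 333 + 3240 + 6552 + 3024 = 13150.

13150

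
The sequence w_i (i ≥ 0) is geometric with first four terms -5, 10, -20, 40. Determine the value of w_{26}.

-335544320

Common ratio r = -2.
w_i = (-5)·(-2)^(i-0).
w_{26} = (-5)·(-2)^26 = -335544320.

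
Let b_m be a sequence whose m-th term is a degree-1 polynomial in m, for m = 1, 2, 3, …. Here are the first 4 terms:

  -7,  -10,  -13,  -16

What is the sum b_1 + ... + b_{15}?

-420

1st diffs: -3, -3, -3 (constant).
So b_m = -3m - 4.
Continuing: …, -19, -22, -25, -28, …, b_{15} = -49.
Summing m = 1..15 (15 terms) gives -420.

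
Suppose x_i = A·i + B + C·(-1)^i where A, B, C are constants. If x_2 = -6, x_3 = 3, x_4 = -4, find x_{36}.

28

At i = 2, 3, 4: 2A + B + C = -6; 3A + B - C = 3; 4A + B + C = -4.
Subtracting the first from the second: A - 2C = 9.
Subtracting the second from the third: A + 2C = -7.
Solving: C = -4, A = 1, then B = -4.
So x_i = 1·i + (-4) + (-4)·(-1)^i; at i=36 this is 28.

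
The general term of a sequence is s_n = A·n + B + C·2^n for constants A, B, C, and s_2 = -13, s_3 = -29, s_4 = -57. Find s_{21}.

-6291533

The three given values yield: 2A + B + 4C = -13; 3A + B + 8C = -29; 4A + B + 16C = -57.
Subtracting the first from the second: A + 4C = -16.
Subtracting the second from the third: A + 8C = -28.
Solving: C = -3, A = -4, then B = 7.
Therefore s_{21} = -84 + 7 + (-3)·2097152 = -6291533.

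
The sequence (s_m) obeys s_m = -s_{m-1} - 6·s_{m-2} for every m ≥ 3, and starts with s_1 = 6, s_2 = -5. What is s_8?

3205

Compute successive terms:
s_3 = -31; s_4 = 61; s_5 = 125; s_6 = -491; s_7 = -259; s_8 = 3205.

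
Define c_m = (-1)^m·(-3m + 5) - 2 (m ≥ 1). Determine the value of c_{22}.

-63

(-1)^22 = 1; -3m + 5 at m=22 is -61; so c_{22} = -63.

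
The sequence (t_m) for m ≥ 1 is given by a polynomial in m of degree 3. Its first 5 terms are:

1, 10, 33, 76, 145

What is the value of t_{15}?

1st diffs: 9, 23, 43, 69.
2nd diffs: 14, 20, 26.
3rd diffs: 6, 6 (constant).
So t_m = m^3 + m^2 - m.
Evaluating at m = 15 gives t_{15} = 3585.

3585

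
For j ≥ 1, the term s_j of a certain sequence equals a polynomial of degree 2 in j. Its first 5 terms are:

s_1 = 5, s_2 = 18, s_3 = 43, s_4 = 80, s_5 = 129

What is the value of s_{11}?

1st diffs: 13, 25, 37, 49.
2nd diffs: 12, 12, 12 (constant).
Newton forward-difference form: s_j = 5 + 13·C(j-1,1) + 12·C(j-1,2).
At j = 11: j-1 = 10, so s_{11} = 5 + 130 + 540 = 675.

675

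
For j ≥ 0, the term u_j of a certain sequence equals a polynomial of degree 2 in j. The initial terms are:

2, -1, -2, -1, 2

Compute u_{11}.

79

1st diffs: -3, -1, 1, 3.
2nd diffs: 2, 2, 2 (constant).
Newton forward-difference form: u_j = 2 + (-3)·C(j,1) + 2·C(j,2).
At j = 11: j = 11, so u_{11} = 2 - 33 + 110 = 79.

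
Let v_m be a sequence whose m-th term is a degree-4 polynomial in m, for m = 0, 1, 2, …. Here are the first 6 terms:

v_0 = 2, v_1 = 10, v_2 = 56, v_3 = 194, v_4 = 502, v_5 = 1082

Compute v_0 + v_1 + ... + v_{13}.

116690

1st diffs: 8, 46, 138, 308, 580.
2nd diffs: 38, 92, 170, 272.
3rd diffs: 54, 78, 102.
4th diffs: 24, 24 (constant).
Newton forward-difference form: v_m = 2 + 8·C(m,1) + 38·C(m,2) + 54·C(m,3) + 24·C(m,4).
Continuing: …, 2060, 3586, 5834, 9002, …, v_{13} = 35674.
Summing m = 0..13 (14 terms) gives 116690.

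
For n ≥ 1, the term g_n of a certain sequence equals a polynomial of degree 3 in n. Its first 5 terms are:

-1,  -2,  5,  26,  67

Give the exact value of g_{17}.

1st diffs: -1, 7, 21, 41.
2nd diffs: 8, 14, 20.
3rd diffs: 6, 6 (constant).
Newton forward-difference form: g_n = -1 + (-1)·C(n-1,1) + 8·C(n-1,2) + 6·C(n-1,3).
At n = 17: n-1 = 16, so g_{17} = -1 - 16 + 960 + 3360 = 4303.

4303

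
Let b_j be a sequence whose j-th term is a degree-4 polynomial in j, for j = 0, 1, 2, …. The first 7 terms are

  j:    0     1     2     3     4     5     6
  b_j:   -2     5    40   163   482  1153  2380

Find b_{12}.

38890

1st diffs: 7, 35, 123, 319, 671, 1227.
2nd diffs: 28, 88, 196, 352, 556.
3rd diffs: 60, 108, 156, 204.
4th diffs: 48, 48, 48 (constant).
Newton forward-difference form: b_j = -2 + 7·C(j,1) + 28·C(j,2) + 60·C(j,3) + 48·C(j,4).
At j = 12: j = 12, so b_{12} = -2 + 84 + 1848 + 13200 + 23760 = 38890.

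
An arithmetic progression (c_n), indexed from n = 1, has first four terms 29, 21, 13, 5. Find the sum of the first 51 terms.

-8721

Common difference d = -8.
c_n = 29 + (n - 1)·(-8).
c_{51} = -371; S = 51·(29 + (-371))/2 = -8721.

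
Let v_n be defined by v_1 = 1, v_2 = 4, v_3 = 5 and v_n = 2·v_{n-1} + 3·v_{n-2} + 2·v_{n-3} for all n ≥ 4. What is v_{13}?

695447

Step forward from the initial values:
v_4 = 24  v_5 = 71  v_6 = 224  v_7 = 709  v_8 = 2232  v_9 = 7039  v_{10} = 22192  v_{11} = 69965  v_{12} = 220584  v_{13} = 695447.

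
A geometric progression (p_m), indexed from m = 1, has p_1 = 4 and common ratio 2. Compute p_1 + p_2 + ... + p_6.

p_m = 4·2^(m-1).
S = 4·(2^6 - 1)/(2 - 1) = 4·(64 - 1)/(1) = 252.

252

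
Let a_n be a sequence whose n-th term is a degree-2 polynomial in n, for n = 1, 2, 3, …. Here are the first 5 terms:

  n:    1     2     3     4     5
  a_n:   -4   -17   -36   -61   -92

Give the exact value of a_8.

1st diffs: -13, -19, -25, -31.
2nd diffs: -6, -6, -6 (constant).
Newton forward-difference form: a_n = -4 + (-13)·C(n-1,1) + (-6)·C(n-1,2).
At n = 8: n-1 = 7, so a_8 = -4 - 91 - 126 = -221.

-221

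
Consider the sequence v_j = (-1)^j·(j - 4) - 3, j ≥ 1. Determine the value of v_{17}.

(-1)^17 = -1; j - 4 at j=17 is 13; so v_{17} = -16.

-16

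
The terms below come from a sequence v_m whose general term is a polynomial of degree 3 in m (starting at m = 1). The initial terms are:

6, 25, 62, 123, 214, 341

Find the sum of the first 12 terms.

1st diffs: 19, 37, 61, 91, 127.
2nd diffs: 18, 24, 30, 36.
3rd diffs: 6, 6, 6 (constant).
So v_m = m^3 + 3m^2 + 3m - 1.
Continuing: …, 510, 727, 998, 1329, …, v_{12} = 2195.
Summing m = 1..12 (12 terms) gives 8256.

8256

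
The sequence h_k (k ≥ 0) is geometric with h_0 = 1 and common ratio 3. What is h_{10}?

59049

h_k = 1·3^(k-0).
h_{10} = 1·3^10 = 59049.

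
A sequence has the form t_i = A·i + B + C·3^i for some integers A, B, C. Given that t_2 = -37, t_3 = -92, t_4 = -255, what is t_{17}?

-387420514

The three given values yield: 2A + B + 9C = -37; 3A + B + 27C = -92; 4A + B + 81C = -255.
Subtracting the first from the second: A + 18C = -55.
Subtracting the second from the third: A + 54C = -163.
Solving: C = -3, A = -1, then B = -8.
Hence t_{17} = -1·17 + (-8) + (-3)·129140163 = -387420514.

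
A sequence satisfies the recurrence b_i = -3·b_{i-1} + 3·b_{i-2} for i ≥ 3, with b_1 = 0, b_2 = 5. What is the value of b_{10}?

176580

b_3 = -15;  b_4 = 60;  b_5 = -225;  b_6 = 855;  b_7 = -3240;  b_8 = 12285;  b_9 = -46575;  b_{10} = 176580.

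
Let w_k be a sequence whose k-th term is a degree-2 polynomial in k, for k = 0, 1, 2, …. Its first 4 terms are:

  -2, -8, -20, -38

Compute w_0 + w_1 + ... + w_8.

1st diffs: -6, -12, -18.
2nd diffs: -6, -6 (constant).
So w_k = -3k^2 - 3k - 2.
Continuing: …, -62, -92, -128, -170, …, w_8 = -218.
Summing k = 0..8 (9 terms) gives -738.

-738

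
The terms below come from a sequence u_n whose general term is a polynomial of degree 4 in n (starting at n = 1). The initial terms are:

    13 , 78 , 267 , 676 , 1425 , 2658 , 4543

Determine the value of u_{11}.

22803

1st diffs: 65, 189, 409, 749, 1233, 1885.
2nd diffs: 124, 220, 340, 484, 652.
3rd diffs: 96, 120, 144, 168.
4th diffs: 24, 24, 24 (constant).
Newton forward-difference form: u_n = 13 + 65·C(n-1,1) + 124·C(n-1,2) + 96·C(n-1,3) + 24·C(n-1,4).
At n = 11: n-1 = 10, so u_{11} = 13 + 650 + 5580 + 11520 + 5040 = 22803.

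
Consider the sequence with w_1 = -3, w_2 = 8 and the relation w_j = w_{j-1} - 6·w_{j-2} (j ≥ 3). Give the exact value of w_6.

-46

Iterate the recurrence:
w_3 = 26;  w_4 = -22;  w_5 = -178;  w_6 = -46.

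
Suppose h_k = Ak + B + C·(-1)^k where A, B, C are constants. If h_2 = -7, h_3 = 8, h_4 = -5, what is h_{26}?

17

Plug in k = 2, 3, 4: 2A + B + C = -7; 3A + B - C = 8; 4A + B + C = -5.
Subtracting the first from the second: A - 2C = 15.
Subtracting the second from the third: A + 2C = -13.
Solving: C = -7, A = 1, then B = -2.
So h_k = 1·k + (-2) + (-7)·(-1)^k; at k=26 this is 17.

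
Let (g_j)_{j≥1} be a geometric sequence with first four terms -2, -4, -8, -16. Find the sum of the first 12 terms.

-8190

Common ratio r = 2.
g_j = (-2)·2^(j-1).
S = (-2)·(2^12 - 1)/(2 - 1) = (-2)·(4096 - 1)/(1) = -8190.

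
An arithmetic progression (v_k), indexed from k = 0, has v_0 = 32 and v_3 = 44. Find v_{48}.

224

Common difference d = (44 - 32) / (3 - 0) = 4.
v_k = 32 + (k - 0)·4.
v_{48} = 32 + 48·4 = 224.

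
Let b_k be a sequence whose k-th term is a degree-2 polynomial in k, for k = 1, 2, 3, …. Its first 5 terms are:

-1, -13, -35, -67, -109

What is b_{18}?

1st diffs: -12, -22, -32, -42.
2nd diffs: -10, -10, -10 (constant).
Newton forward-difference form: b_k = -1 + (-12)·C(k-1,1) + (-10)·C(k-1,2).
At k = 18: k-1 = 17, so b_{18} = -1 - 204 - 1360 = -1565.

-1565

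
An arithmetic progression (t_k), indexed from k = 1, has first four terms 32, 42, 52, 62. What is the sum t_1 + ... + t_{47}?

Common difference d = 10.
t_k = 32 + (k - 1)·10.
t_{47} = 492; S = 47·(32 + 492)/2 = 12314.

12314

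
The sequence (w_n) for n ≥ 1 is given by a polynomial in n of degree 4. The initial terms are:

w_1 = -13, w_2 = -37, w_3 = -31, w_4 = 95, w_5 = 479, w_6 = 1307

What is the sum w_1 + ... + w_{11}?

55363

1st diffs: -24, 6, 126, 384, 828.
2nd diffs: 30, 120, 258, 444.
3rd diffs: 90, 138, 186.
4th diffs: 48, 48 (constant).
So w_n = 2n^4 - 5n^3 - 5n^2 - 4n - 1.
Continuing: …, 2813, 5279, 9035, 14459, …, w_{11} = 21977.
Summing n = 1..11 (11 terms) gives 55363.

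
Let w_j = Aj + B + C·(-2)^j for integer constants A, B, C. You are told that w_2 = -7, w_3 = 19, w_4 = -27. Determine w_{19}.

At j = 2, 3, 4: 2A + B + 4C = -7; 3A + B - 8C = 19; 4A + B + 16C = -27.
Subtracting the first from the second: A - 12C = 26.
Subtracting the second from the third: A + 24C = -46.
Solving: C = -2, A = 2, then B = -3.
So w_j = 2·j + (-3) + (-2)·(-2)^j; at j=19 this is 1048611.

1048611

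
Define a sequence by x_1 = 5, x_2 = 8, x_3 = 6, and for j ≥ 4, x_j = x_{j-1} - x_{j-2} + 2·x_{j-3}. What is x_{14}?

x_4 = 8; x_5 = 18; x_6 = 22; …; x_{11} = 74; x_{12} = 126; x_{13} = 180; x_{14} = 202.

202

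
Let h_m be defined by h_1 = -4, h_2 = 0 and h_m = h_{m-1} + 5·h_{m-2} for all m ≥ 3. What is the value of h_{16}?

Step forward from the initial values:
h_3 = -20;  h_4 = -20;  h_5 = -120;  …;  h_{13} = -352420;  h_{14} = -971520;  h_{15} = -2733620;  h_{16} = -7591220.

-7591220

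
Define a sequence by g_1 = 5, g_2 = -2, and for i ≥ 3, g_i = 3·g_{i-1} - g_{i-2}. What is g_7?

g_3 = -11; g_4 = -31; g_5 = -82; g_6 = -215; g_7 = -563.

-563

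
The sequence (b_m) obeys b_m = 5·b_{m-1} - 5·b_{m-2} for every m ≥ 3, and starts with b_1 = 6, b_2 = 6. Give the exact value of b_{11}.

-393750

b_3 = 0  b_4 = -30  b_5 = -150  b_6 = -600  b_7 = -2250  b_8 = -8250  b_9 = -30000  b_{10} = -108750  b_{11} = -393750.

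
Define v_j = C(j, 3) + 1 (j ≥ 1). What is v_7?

36

C(7, 3) = 35, so v_7 = 36.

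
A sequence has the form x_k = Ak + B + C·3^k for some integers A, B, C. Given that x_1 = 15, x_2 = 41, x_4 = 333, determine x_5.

The three given values yield: A + B + 3C = 15; 2A + B + 9C = 41; 4A + B + 81C = 333.
Subtracting the first from the second: A + 6C = 26.
Subtracting the second from the third: 2A + 72C = 292.
Solving: C = 4, A = 2, then B = 1.
So x_k = 2·k + 1 + 4·3^k; at k=5 this is 983.

983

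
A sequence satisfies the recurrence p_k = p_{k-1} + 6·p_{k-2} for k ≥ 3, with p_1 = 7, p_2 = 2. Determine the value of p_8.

Iterate the recurrence:
p_3 = 44; p_4 = 56; p_5 = 320; p_6 = 656; p_7 = 2576; p_8 = 6512.
(Characteristic roots are 3 and -2.)

6512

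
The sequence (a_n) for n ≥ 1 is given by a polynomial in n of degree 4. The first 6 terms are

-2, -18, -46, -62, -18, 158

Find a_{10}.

4462

1st diffs: -16, -28, -16, 44, 176.
2nd diffs: -12, 12, 60, 132.
3rd diffs: 24, 48, 72.
4th diffs: 24, 24 (constant).
Newton forward-difference form: a_n = -2 + (-16)·C(n-1,1) + (-12)·C(n-1,2) + 24·C(n-1,3) + 24·C(n-1,4).
At n = 10: n-1 = 9, so a_{10} = -2 - 144 - 432 + 2016 + 3024 = 4462.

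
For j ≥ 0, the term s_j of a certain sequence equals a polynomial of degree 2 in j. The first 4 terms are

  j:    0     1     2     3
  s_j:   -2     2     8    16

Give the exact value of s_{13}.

1st diffs: 4, 6, 8.
2nd diffs: 2, 2 (constant).
Newton forward-difference form: s_j = -2 + 4·C(j,1) + 2·C(j,2).
At j = 13: j = 13, so s_{13} = -2 + 52 + 156 = 206.

206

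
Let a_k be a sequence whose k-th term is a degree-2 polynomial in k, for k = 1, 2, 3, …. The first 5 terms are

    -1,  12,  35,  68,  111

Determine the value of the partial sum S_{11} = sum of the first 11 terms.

2354

1st diffs: 13, 23, 33, 43.
2nd diffs: 10, 10, 10 (constant).
Newton forward-difference form: a_k = -1 + 13·C(k-1,1) + 10·C(k-1,2).
Continuing: …, 164, 227, 300, 383, …, a_{11} = 579.
Summing k = 1..11 (11 terms) gives 2354.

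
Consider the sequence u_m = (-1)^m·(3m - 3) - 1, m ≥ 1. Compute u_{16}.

(-1)^16 = 1; 3m - 3 at m=16 is 45; so u_{16} = 44.

44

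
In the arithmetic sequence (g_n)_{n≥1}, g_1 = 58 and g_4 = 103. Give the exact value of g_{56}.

Common difference d = (103 - 58) / (4 - 1) = 15.
g_n = 58 + (n - 1)·15.
g_{56} = 58 + 55·15 = 883.

883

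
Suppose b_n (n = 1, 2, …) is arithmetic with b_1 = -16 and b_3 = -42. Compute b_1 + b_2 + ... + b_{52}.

-18070

Common difference d = (-42 - (-16)) / (3 - 1) = -13.
b_n = -16 + (n - 1)·(-13).
b_{52} = -679; S = 52·(-16 + (-679))/2 = -18070.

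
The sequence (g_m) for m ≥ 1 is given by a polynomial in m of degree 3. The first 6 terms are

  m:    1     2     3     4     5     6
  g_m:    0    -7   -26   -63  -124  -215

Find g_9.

1st diffs: -7, -19, -37, -61, -91.
2nd diffs: -12, -18, -24, -30.
3rd diffs: -6, -6, -6 (constant).
Newton forward-difference form: g_m = (-7)·C(m-1,1) + (-12)·C(m-1,2) + (-6)·C(m-1,3).
At m = 9: m-1 = 8, so g_9 = -56 - 336 - 336 = -728.

-728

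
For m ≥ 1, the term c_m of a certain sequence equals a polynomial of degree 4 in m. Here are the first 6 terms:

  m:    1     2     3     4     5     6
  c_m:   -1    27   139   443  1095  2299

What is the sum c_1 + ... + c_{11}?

1st diffs: 28, 112, 304, 652, 1204.
2nd diffs: 84, 192, 348, 552.
3rd diffs: 108, 156, 204.
4th diffs: 48, 48 (constant).
Newton forward-difference form: c_m = -1 + 28·C(m-1,1) + 84·C(m-1,2) + 108·C(m-1,3) + 48·C(m-1,4).
Continuing: …, 4307, 7419, 11983, 18395, …, c_{11} = 27099.
Summing m = 1..11 (11 terms) gives 73205.

73205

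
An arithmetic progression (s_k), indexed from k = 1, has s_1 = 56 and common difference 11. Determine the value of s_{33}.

408

s_k = 56 + (k - 1)·11.
s_{33} = 56 + 32·11 = 408.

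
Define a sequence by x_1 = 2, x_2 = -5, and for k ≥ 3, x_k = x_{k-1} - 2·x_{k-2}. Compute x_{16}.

Compute successive terms:
x_3 = -9  x_4 = 1  x_5 = 19  …  x_{13} = -317  x_{14} = -175  x_{15} = 459  x_{16} = 809.

809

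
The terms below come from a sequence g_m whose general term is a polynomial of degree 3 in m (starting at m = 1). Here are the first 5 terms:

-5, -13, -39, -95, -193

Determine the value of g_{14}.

-4945

1st diffs: -8, -26, -56, -98.
2nd diffs: -18, -30, -42.
3rd diffs: -12, -12 (constant).
So g_m = -2m^3 + 3m^2 - 3m - 3.
Evaluating at m = 14 gives g_{14} = -4945.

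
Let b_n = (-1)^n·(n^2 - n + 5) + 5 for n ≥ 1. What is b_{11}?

(-1)^11 = -1; n^2 - n + 5 at n=11 is 115; so b_{11} = -110.

-110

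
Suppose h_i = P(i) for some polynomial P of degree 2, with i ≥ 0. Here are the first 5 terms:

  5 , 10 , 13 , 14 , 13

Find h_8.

-11

1st diffs: 5, 3, 1, -1.
2nd diffs: -2, -2, -2 (constant).
Newton forward-difference form: h_i = 5 + 5·C(i,1) + (-2)·C(i,2).
At i = 8: i = 8, so h_8 = 5 + 40 - 56 = -11.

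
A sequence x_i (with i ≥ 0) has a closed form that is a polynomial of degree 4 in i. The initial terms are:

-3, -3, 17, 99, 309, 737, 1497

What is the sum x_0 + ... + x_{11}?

44162

1st diffs: 0, 20, 82, 210, 428, 760.
2nd diffs: 20, 62, 128, 218, 332.
3rd diffs: 42, 66, 90, 114.
4th diffs: 24, 24, 24 (constant).
Newton forward-difference form: x_i = -3 + 20·C(i,2) + 42·C(i,3) + 24·C(i,4).
Continuing: …, 2727, 4589, 7269, 10977, …, x_{11} = 15947.
Summing i = 0..11 (12 terms) gives 44162.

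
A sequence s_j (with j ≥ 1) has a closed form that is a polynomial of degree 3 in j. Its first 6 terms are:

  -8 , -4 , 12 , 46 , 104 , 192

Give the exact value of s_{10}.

1st diffs: 4, 16, 34, 58, 88.
2nd diffs: 12, 18, 24, 30.
3rd diffs: 6, 6, 6 (constant).
Newton forward-difference form: s_j = -8 + 4·C(j-1,1) + 12·C(j-1,2) + 6·C(j-1,3).
At j = 10: j-1 = 9, so s_{10} = -8 + 36 + 432 + 504 = 964.

964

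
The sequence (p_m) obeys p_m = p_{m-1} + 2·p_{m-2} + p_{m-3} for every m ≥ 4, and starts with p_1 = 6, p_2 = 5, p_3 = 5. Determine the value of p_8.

p_4 = 21;  p_5 = 36;  p_6 = 83;  p_7 = 176;  p_8 = 378.

378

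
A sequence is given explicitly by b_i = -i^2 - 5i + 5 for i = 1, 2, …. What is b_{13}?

b_{13} = -1·13^2 - 5·13 + 5 = -229.

-229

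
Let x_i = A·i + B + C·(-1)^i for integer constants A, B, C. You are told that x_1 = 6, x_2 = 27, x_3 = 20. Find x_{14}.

Write the equations: A + B - C = 6; 2A + B + C = 27; 3A + B - C = 20.
Subtracting the first from the second: A + 2C = 21.
Subtracting the second from the third: A - 2C = -7.
Solving: C = 7, A = 7, then B = 6.
So x_i = 7·i + 6 + 7·(-1)^i; at i=14 this is 111.

111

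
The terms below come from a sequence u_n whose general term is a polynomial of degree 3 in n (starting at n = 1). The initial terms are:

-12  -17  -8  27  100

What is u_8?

667

1st diffs: -5, 9, 35, 73.
2nd diffs: 14, 26, 38.
3rd diffs: 12, 12 (constant).
Newton forward-difference form: u_n = -12 + (-5)·C(n-1,1) + 14·C(n-1,2) + 12·C(n-1,3).
At n = 8: n-1 = 7, so u_8 = -12 - 35 + 294 + 420 = 667.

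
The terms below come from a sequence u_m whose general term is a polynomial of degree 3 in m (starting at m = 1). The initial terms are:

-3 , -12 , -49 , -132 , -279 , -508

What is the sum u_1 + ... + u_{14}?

1st diffs: -9, -37, -83, -147, -229.
2nd diffs: -28, -46, -64, -82.
3rd diffs: -18, -18, -18 (constant).
Newton forward-difference form: u_m = -3 + (-9)·C(m-1,1) + (-28)·C(m-1,2) + (-18)·C(m-1,3).
Continuing: …, -837, -1284, -1867, -2604, …, u_{14} = -7452.
Summing m = 1..14 (14 terms) gives -29071.

-29071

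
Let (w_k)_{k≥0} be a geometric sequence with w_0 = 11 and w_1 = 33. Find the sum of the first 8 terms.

36080

Common ratio r = 3.
w_k = 11·3^(k-0).
S = 11·(3^8 - 1)/(3 - 1) = 11·(6561 - 1)/(2) = 36080.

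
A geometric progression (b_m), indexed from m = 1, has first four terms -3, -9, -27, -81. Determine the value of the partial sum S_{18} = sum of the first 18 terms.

Common ratio r = 3.
b_m = (-3)·3^(m-1).
S = (-3)·(3^18 - 1)/(3 - 1) = (-3)·(387420489 - 1)/(2) = -581130732.

-581130732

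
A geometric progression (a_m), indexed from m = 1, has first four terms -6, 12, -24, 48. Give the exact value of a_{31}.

Common ratio r = -2.
a_m = (-6)·(-2)^(m-1).
a_{31} = (-6)·(-2)^30 = -6442450944.

-6442450944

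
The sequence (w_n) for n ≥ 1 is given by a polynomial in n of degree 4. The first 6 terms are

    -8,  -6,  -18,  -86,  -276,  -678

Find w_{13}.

1st diffs: 2, -12, -68, -190, -402.
2nd diffs: -14, -56, -122, -212.
3rd diffs: -42, -66, -90.
4th diffs: -24, -24 (constant).
So w_n = -n^4 + 3n^3 - 4n - 6.
Evaluating at n = 13 gives w_{13} = -22028.

-22028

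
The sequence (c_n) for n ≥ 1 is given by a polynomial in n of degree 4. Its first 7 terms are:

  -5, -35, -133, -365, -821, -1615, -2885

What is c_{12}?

-22885

1st diffs: -30, -98, -232, -456, -794, -1270.
2nd diffs: -68, -134, -224, -338, -476.
3rd diffs: -66, -90, -114, -138.
4th diffs: -24, -24, -24 (constant).
Newton forward-difference form: c_n = -5 + (-30)·C(n-1,1) + (-68)·C(n-1,2) + (-66)·C(n-1,3) + (-24)·C(n-1,4).
At n = 12: n-1 = 11, so c_{12} = -5 - 330 - 3740 - 10890 - 7920 = -22885.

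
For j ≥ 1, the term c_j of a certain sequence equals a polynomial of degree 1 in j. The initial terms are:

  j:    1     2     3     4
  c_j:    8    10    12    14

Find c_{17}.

1st diffs: 2, 2, 2 (constant).
So c_j = 2j + 6.
Evaluating at j = 17 gives c_{17} = 40.

40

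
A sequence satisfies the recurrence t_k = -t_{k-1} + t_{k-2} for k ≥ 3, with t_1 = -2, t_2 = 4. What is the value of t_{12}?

Iterate the recurrence:
t_3 = -6, t_4 = 10, t_5 = -16, t_6 = 26, t_7 = -42, t_8 = 68, t_9 = -110, t_{10} = 178, t_{11} = -288, t_{12} = 466.

466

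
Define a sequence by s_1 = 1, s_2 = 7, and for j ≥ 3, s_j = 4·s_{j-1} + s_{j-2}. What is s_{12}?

Compute successive terms:
s_3 = 29; s_4 = 123; s_5 = 521; s_6 = 2207; s_7 = 9349; s_8 = 39603; s_9 = 167761; s_{10} = 710647; s_{11} = 3010349; s_{12} = 12752043.

12752043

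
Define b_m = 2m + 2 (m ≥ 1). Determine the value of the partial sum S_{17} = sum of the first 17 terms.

340

Over m = 1..17: Σm = 153.
Total = (2)·153 + (2)·17 = 340.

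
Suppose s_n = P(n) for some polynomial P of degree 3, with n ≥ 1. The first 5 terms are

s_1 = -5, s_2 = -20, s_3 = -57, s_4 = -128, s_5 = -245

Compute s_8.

-992

1st diffs: -15, -37, -71, -117.
2nd diffs: -22, -34, -46.
3rd diffs: -12, -12 (constant).
Newton forward-difference form: s_n = -5 + (-15)·C(n-1,1) + (-22)·C(n-1,2) + (-12)·C(n-1,3).
At n = 8: n-1 = 7, so s_8 = -5 - 105 - 462 - 420 = -992.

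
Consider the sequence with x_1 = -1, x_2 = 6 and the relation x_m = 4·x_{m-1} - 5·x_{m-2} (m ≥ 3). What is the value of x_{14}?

Iterate the recurrence:
x_3 = 29; x_4 = 86; x_5 = 199; …; x_{11} = -24691; x_{12} = -54394; x_{13} = -94121; x_{14} = -104514.

-104514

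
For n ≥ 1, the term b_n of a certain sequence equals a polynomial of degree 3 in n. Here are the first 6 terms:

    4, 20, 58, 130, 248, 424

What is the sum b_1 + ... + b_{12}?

1st diffs: 16, 38, 72, 118, 176.
2nd diffs: 22, 34, 46, 58.
3rd diffs: 12, 12, 12 (constant).
So b_n = 2n^3 - n^2 + 5n - 2.
Continuing: …, 670, 998, 1420, 1948, …, b_{12} = 3370.
Summing n = 1..12 (12 terms) gives 11884.

11884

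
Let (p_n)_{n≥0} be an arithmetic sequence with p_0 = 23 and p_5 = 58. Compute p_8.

79

Common difference d = (58 - 23) / (5 - 0) = 7.
p_n = 23 + (n - 0)·7.
p_8 = 23 + 8·7 = 79.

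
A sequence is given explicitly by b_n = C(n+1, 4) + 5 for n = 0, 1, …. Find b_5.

20

C(6, 4) = 15, so b_5 = 20.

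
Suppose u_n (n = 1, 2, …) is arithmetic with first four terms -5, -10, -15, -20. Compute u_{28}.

Common difference d = -5.
u_n = -5 + (n - 1)·(-5).
u_{28} = -5 + 27·(-5) = -140.

-140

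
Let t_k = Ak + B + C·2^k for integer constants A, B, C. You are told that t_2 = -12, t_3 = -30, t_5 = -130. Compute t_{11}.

Plug in k = 2, 3, 5: 2A + B + 4C = -12; 3A + B + 8C = -30; 5A + B + 32C = -130.
Subtracting the first from the second: A + 4C = -18.
Subtracting the second from the third: 2A + 24C = -100.
Solving: C = -4, A = -2, then B = 8.
Therefore t_{11} = -22 + 8 + (-4)·2048 = -8206.

-8206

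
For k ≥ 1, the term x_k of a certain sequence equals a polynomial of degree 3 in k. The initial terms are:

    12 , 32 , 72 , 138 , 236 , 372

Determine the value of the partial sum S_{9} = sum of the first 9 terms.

1st diffs: 20, 40, 66, 98, 136.
2nd diffs: 20, 26, 32, 38.
3rd diffs: 6, 6, 6 (constant).
So x_k = k^3 + 4k^2 + k + 6.
Continuing: 552, 782, 1068.
Summing k = 1..9 (9 terms) gives 3264.

3264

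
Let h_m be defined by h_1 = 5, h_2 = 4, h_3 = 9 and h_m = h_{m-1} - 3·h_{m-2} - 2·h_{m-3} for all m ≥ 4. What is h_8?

320

Iterate the recurrence:
h_4 = -13; h_5 = -48; h_6 = -27; h_7 = 143; h_8 = 320.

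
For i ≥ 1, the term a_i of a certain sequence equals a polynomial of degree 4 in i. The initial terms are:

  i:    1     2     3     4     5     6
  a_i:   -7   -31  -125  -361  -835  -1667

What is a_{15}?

1st diffs: -24, -94, -236, -474, -832.
2nd diffs: -70, -142, -238, -358.
3rd diffs: -72, -96, -120.
4th diffs: -24, -24 (constant).
Newton forward-difference form: a_i = -7 + (-24)·C(i-1,1) + (-70)·C(i-1,2) + (-72)·C(i-1,3) + (-24)·C(i-1,4).
At i = 15: i-1 = 14, so a_{15} = -7 - 336 - 6370 - 26208 - 24024 = -56945.

-56945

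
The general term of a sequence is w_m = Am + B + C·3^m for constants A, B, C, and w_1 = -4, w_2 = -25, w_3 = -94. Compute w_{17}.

-516560596

Write the equations: A + B + 3C = -4; 2A + B + 9C = -25; 3A + B + 27C = -94.
Subtracting the first from the second: A + 6C = -21.
Subtracting the second from the third: A + 18C = -69.
Solving: C = -4, A = 3, then B = 5.
Hence w_{17} = 3·17 + 5 + (-4)·129140163 = -516560596.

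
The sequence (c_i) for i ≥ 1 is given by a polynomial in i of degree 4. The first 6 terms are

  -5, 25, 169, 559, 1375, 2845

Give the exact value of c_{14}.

81349

1st diffs: 30, 144, 390, 816, 1470.
2nd diffs: 114, 246, 426, 654.
3rd diffs: 132, 180, 228.
4th diffs: 48, 48 (constant).
Newton forward-difference form: c_i = -5 + 30·C(i-1,1) + 114·C(i-1,2) + 132·C(i-1,3) + 48·C(i-1,4).
At i = 14: i-1 = 13, so c_{14} = -5 + 390 + 8892 + 37752 + 34320 = 81349.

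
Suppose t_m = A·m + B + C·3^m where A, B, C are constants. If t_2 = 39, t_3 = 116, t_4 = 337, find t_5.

Plug in m = 2, 3, 4: 2A + B + 9C = 39; 3A + B + 27C = 116; 4A + B + 81C = 337.
Subtracting the first from the second: A + 18C = 77.
Subtracting the second from the third: A + 54C = 221.
Solving: C = 4, A = 5, then B = -7.
So t_m = 5·m + (-7) + 4·3^m; at m=5 this is 990.

990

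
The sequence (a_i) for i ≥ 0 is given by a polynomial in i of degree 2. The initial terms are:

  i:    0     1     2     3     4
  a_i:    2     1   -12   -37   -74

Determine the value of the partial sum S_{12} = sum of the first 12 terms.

-2682

1st diffs: -1, -13, -25, -37.
2nd diffs: -12, -12, -12 (constant).
Newton forward-difference form: a_i = 2 + (-1)·C(i,1) + (-12)·C(i,2).
Continuing: …, -123, -184, -257, -342, …, a_{11} = -669.
Summing i = 0..11 (12 terms) gives -2682.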